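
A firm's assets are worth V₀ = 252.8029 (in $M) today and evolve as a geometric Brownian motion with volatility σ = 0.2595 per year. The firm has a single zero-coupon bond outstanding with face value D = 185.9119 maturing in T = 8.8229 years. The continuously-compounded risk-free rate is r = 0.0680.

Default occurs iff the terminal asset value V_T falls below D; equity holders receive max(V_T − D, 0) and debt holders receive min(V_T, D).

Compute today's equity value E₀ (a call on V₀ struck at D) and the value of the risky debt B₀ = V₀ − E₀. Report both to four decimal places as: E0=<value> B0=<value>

E0=157.6939 B0=95.1090

d₁ = [ln(V₀/D) + (r + σ²/2)T] / (σ√T)
   = [ln(252.8029/185.9119) + (0.0680 + 0.5·0.2595²)·8.8229] / (0.2595·√8.8229)
   = [0.307337 + 0.897025] / 0.770802 = 1.562479
d₂ = d₁ − σ√T = 1.562479 − 0.770802 = 0.791677
N(d₁) = 0.940912,  N(d₂) = 0.785725,  e^(−rT) = 0.548835
E₀ = V₀·N(d₁) − D·e^(−rT)·N(d₂)
   = 252.8029·0.940912 − 185.9119·0.548835·0.785725 = 157.693911
B₀ = V₀ − E₀ = 252.8029 − 157.693911 = 95.108989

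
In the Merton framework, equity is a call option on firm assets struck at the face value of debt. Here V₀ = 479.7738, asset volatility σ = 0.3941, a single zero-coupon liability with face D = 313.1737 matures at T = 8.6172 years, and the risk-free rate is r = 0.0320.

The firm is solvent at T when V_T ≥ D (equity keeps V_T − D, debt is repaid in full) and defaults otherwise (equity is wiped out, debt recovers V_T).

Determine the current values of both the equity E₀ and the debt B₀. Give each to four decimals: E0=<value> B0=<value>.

E0=301.6406 B0=178.1332

d₁ = [ln(V₀/D) + (r + σ²/2)T] / (σ√T)
   = [ln(479.7738/313.1737) + (0.0320 + 0.5·0.3941²)·8.6172] / (0.3941·√8.6172)
   = [0.426557 + 0.944940] / 1.156883 = 1.185510
d₂ = d₁ − σ√T = 1.185510 − 1.156883 = 0.028627
N(d₁) = 0.882092,  N(d₂) = 0.511419,  e^(−rT) = 0.759002
E₀ = V₀·N(d₁) − D·e^(−rT)·N(d₂)
   = 479.7738·0.882092 − 313.1737·0.759002·0.511419 = 301.640614
B₀ = V₀ − E₀ = 479.7738 − 301.640614 = 178.133186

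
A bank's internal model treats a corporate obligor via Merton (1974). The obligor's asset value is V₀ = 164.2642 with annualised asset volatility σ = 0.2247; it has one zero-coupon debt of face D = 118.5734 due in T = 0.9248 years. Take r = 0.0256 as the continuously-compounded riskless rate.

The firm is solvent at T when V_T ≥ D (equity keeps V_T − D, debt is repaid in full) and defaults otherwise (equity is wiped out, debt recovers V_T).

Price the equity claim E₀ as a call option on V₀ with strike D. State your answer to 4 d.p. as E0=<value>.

d₁ = [ln(V₀/D) + (r + σ²/2)T] / (σ√T)
   = [ln(164.2642/118.5734) + (0.0256 + 0.5·0.2247²)·0.9248] / (0.2247·√0.9248)
   = [0.325944 + 0.047021] / 0.216086 = 1.726003
d₂ = d₁ − σ√T = 1.726003 − 0.216086 = 1.509917
N(d₁) = 0.957827,  N(d₂) = 0.934468,  e^(−rT) = 0.976603
E₀ = V₀·N(d₁) − D·e^(−rT)·N(d₂)
   = 164.2642·0.957827 − 118.5734·0.976603·0.934468 = 49.126044

E0=49.1260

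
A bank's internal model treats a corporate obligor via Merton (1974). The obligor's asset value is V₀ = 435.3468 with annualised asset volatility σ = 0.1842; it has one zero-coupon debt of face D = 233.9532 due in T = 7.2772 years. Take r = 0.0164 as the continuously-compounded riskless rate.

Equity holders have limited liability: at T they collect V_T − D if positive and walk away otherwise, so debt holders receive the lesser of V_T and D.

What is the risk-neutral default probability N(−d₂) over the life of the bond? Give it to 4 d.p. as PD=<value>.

d₁ = [ln(V₀/D) + (r + σ²/2)T] / (σ√T)
   = [ln(435.3468/233.9532) + (0.0164 + 0.5·0.1842²)·7.2772] / (0.1842·√7.2772)
   = [0.621022 + 0.242802] / 0.496903 = 1.738416
d₂ = d₁ − σ√T = 1.738416 − 0.496903 = 1.241513
risk-neutral PD = N(−d₂) = N(-1.241513) = 0.107208

PD=0.1072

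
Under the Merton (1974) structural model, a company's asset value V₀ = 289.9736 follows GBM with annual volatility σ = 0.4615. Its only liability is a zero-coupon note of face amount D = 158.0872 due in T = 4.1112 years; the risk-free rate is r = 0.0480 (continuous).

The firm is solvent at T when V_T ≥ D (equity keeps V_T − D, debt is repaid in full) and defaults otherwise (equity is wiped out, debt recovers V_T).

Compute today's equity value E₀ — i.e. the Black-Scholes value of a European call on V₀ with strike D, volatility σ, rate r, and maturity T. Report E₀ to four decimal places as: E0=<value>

E0=178.5828

d₁ = [ln(V₀/D) + (r + σ²/2)T] / (σ√T)
   = [ln(289.9736/158.0872) + (0.0480 + 0.5·0.4615²)·4.1112] / (0.4615·√4.1112)
   = [0.606643 + 0.635144] / 0.935742 = 1.327062
d₂ = d₁ − σ√T = 1.327062 − 0.935742 = 0.391320
N(d₁) = 0.907756,  N(d₂) = 0.652220,  e^(−rT) = 0.820913
E₀ = V₀·N(d₁) − D·e^(−rT)·N(d₂)
   = 289.9736·0.907756 − 158.0872·0.820913·0.652220 = 178.582842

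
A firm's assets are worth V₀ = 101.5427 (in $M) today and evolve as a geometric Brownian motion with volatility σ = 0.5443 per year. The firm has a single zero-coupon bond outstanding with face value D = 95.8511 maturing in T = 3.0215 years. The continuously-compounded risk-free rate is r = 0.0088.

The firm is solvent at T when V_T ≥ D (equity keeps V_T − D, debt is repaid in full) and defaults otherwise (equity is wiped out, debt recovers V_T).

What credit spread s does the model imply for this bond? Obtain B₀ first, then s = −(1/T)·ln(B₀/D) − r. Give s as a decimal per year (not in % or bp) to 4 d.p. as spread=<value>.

d₁ = [ln(V₀/D) + (r + σ²/2)T] / (σ√T)
   = [ln(101.5427/95.8511) + (0.0088 + 0.5·0.5443²)·3.0215] / (0.5443·√3.0215)
   = [0.057683 + 0.474168] / 0.946127 = 0.562135
d₂ = d₁ − σ√T = 0.562135 − 0.946127 = -0.383993
N(d₁) = 0.712988,  N(d₂) = 0.350492,  e^(−rT) = 0.973761
E₀ = V₀·N(d₁) − D·e^(−rT)·N(d₂)
   = 101.5427·0.712988 − 95.8511·0.973761·0.350492 = 39.685172
B₀ = V₀ − E₀ = 101.5427 − 39.685172 = 61.857528
spread = −(1/T)·ln(B₀/D) − r = −(1/3.0215)·ln(61.857528/95.8511) − 0.0088 = 0.13614858

spread=0.1361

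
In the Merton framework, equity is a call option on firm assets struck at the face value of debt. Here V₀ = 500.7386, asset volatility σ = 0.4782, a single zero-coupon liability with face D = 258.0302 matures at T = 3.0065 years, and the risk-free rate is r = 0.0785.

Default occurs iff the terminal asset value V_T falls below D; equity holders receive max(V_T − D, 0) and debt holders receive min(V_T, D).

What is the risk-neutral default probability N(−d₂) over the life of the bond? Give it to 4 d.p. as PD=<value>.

PD=0.2515

d₁ = [ln(V₀/D) + (r + σ²/2)T] / (σ√T)
   = [ln(500.7386/258.0302) + (0.0785 + 0.5·0.4782²)·3.0065] / (0.4782·√3.0065)
   = [0.663008 + 0.579766] / 0.829163 = 1.498828
d₂ = d₁ − σ√T = 1.498828 − 0.829163 = 0.669665
risk-neutral PD = N(−d₂) = N(-0.669665) = 0.251536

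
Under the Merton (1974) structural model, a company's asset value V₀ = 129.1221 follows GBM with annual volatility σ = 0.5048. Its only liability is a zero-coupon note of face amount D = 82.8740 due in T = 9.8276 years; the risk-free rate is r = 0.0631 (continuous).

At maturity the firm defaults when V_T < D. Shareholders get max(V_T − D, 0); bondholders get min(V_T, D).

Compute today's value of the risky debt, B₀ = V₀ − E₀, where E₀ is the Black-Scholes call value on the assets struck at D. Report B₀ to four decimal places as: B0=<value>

d₁ = [ln(V₀/D) + (r + σ²/2)T] / (σ√T)
   = [ln(129.1221/82.8740) + (0.0631 + 0.5·0.5048²)·9.8276] / (0.5048·√9.8276)
   = [0.443437 + 1.872271] / 1.582498 = 1.463325
d₂ = d₁ − σ√T = 1.463325 − 1.582498 = -0.119173
N(d₁) = 0.928311,  N(d₂) = 0.452569,  e^(−rT) = 0.537879
E₀ = V₀·N(d₁) − D·e^(−rT)·N(d₂)
   = 129.1221·0.928311 − 82.8740·0.537879·0.452569 = 99.691622
B₀ = V₀ − E₀ = 129.1221 − 99.691622 = 29.430478

B0=29.4305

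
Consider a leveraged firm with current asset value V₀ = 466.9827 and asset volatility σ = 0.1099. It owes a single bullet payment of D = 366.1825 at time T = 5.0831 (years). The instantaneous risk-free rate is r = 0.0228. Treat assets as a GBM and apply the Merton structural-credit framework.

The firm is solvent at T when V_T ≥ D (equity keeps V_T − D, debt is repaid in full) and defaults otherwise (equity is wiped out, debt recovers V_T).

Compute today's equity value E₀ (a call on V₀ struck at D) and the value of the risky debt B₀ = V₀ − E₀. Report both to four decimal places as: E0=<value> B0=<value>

E0=144.0337 B0=322.9490

d₁ = [ln(V₀/D) + (r + σ²/2)T] / (σ√T)
   = [ln(466.9827/366.1825) + (0.0228 + 0.5·0.1099²)·5.0831] / (0.1099·√5.0831)
   = [0.243160 + 0.146592] / 0.247778 = 1.572991
d₂ = d₁ − σ√T = 1.572991 − 0.247778 = 1.325213
N(d₁) = 0.942140,  N(d₂) = 0.907450,  e^(−rT) = 0.890569
E₀ = V₀·N(d₁) − D·e^(−rT)·N(d₂)
   = 466.9827·0.942140 − 366.1825·0.890569·0.907450 = 144.033698
B₀ = V₀ − E₀ = 466.9827 − 144.033698 = 322.949002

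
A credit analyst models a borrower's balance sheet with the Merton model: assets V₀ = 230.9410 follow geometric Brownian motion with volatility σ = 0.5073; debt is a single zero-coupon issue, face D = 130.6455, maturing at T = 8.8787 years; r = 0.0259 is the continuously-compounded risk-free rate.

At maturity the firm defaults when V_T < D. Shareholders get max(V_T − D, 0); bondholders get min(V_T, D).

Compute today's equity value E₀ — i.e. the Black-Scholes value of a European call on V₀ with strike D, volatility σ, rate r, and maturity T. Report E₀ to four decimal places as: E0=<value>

d₁ = [ln(V₀/D) + (r + σ²/2)T] / (σ√T)
   = [ln(230.9410/130.6455) + (0.0259 + 0.5·0.5073²)·8.8787] / (0.5073·√8.8787)
   = [0.569675 + 1.372440] / 1.511609 = 1.284799
d₂ = d₁ − σ√T = 1.284799 − 1.511609 = -0.226810
N(d₁) = 0.900569,  N(d₂) = 0.410286,  e^(−rT) = 0.794567
E₀ = V₀·N(d₁) − D·e^(−rT)·N(d₂)
   = 230.9410·0.900569 − 130.6455·0.794567·0.410286 = 165.387902

E0=165.3879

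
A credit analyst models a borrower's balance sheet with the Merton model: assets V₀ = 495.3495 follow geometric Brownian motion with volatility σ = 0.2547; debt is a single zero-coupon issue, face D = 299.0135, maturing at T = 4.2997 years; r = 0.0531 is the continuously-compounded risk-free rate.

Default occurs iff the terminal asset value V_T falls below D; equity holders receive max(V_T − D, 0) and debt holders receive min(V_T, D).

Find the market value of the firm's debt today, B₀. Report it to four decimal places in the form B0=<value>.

B0=231.3171

d₁ = [ln(V₀/D) + (r + σ²/2)T] / (σ√T)
   = [ln(495.3495/299.0135) + (0.0531 + 0.5·0.2547²)·4.2997] / (0.2547·√4.2997)
   = [0.504775 + 0.367779] / 0.528139 = 1.652131
d₂ = d₁ − σ√T = 1.652131 − 0.528139 = 1.123992
N(d₁) = 0.950746,  N(d₂) = 0.869492,  e^(−rT) = 0.795874
E₀ = V₀·N(d₁) − D·e^(−rT)·N(d₂)
   = 495.3495·0.950746 − 299.0135·0.795874·0.869492 = 264.032403
B₀ = V₀ − E₀ = 495.3495 − 264.032403 = 231.317097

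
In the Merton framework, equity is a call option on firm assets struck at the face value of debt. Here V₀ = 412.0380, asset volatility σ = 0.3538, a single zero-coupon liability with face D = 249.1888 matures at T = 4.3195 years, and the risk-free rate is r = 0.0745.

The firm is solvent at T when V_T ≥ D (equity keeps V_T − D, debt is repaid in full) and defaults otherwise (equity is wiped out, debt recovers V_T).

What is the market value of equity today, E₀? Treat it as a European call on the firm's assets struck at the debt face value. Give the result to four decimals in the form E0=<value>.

d₁ = [ln(V₀/D) + (r + σ²/2)T] / (σ√T)
   = [ln(412.0380/249.1888) + (0.0745 + 0.5·0.3538²)·4.3195] / (0.3538·√4.3195)
   = [0.502905 + 0.592148] / 0.735317 = 1.489226
d₂ = d₁ − σ√T = 1.489226 − 0.735317 = 0.753909
N(d₁) = 0.931786,  N(d₂) = 0.774548,  e^(−rT) = 0.724841
E₀ = V₀·N(d₁) − D·e^(−rT)·N(d₂)
   = 412.0380·0.931786 − 249.1888·0.724841·0.774548 = 244.030613

E0=244.0306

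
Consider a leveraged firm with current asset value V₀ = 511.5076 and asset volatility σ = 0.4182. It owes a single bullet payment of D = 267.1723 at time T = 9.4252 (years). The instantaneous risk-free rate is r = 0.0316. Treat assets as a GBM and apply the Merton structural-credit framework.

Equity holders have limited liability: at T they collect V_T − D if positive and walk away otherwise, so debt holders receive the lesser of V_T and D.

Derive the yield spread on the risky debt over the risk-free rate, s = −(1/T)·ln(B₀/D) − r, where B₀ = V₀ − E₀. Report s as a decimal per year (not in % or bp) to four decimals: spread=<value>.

d₁ = [ln(V₀/D) + (r + σ²/2)T] / (σ√T)
   = [ln(511.5076/267.1723) + (0.0316 + 0.5·0.4182²)·9.4252] / (0.4182·√9.4252)
   = [0.649469 + 1.122029] / 1.283894 = 1.379784
d₂ = d₁ − σ√T = 1.379784 − 1.283894 = 0.095890
N(d₁) = 0.916173,  N(d₂) = 0.538196,  e^(−rT) = 0.742423
E₀ = V₀·N(d₁) − D·e^(−rT)·N(d₂)
   = 511.5076·0.916173 − 267.1723·0.742423·0.538196 = 361.875924
B₀ = V₀ − E₀ = 511.5076 − 361.875924 = 149.631676
spread = −(1/T)·ln(B₀/D) − r = −(1/9.4252)·ln(149.631676/267.1723) − 0.0316 = 0.02990713

spread=0.0299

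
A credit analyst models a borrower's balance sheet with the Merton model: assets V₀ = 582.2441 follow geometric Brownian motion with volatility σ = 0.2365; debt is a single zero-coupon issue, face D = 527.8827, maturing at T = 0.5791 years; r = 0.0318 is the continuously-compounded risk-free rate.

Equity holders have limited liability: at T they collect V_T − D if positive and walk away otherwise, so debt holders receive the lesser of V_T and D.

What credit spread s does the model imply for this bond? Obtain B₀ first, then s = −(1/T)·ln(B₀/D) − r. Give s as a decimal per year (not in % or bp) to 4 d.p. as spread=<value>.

d₁ = [ln(V₀/D) + (r + σ²/2)T] / (σ√T)
   = [ln(582.2441/527.8827) + (0.0318 + 0.5·0.2365²)·0.5791] / (0.2365·√0.5791)
   = [0.098016 + 0.034611] / 0.179973 = 0.736922
d₂ = d₁ − σ√T = 0.736922 − 0.179973 = 0.556949
N(d₁) = 0.769415,  N(d₂) = 0.711219,  e^(−rT) = 0.981753
E₀ = V₀·N(d₁) − D·e^(−rT)·N(d₂)
   = 582.2441·0.769415 − 527.8827·0.981753·0.711219 = 79.397916
B₀ = V₀ − E₀ = 582.2441 − 79.397916 = 502.846184
spread = −(1/T)·ln(B₀/D) − r = −(1/0.5791)·ln(502.846184/527.8827) − 0.0318 = 0.05210567

spread=0.0521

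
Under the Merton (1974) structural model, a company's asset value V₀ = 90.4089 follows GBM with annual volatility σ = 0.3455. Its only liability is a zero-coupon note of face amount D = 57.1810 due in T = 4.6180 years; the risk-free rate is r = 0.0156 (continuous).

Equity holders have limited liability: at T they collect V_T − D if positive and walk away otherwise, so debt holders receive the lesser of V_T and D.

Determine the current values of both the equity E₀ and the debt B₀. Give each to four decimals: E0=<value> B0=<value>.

d₁ = [ln(V₀/D) + (r + σ²/2)T] / (σ√T)
   = [ln(90.4089/57.1810) + (0.0156 + 0.5·0.3455²)·4.6180] / (0.3455·√4.6180)
   = [0.458121 + 0.347667] / 0.742463 = 1.085290
d₂ = d₁ − σ√T = 1.085290 − 0.742463 = 0.342826
N(d₁) = 0.861103,  N(d₂) = 0.634135,  e^(−rT) = 0.930493
E₀ = V₀·N(d₁) − D·e^(−rT)·N(d₂)
   = 90.4089·0.861103 − 57.1810·0.930493·0.634135 = 44.111265
B₀ = V₀ − E₀ = 90.4089 − 44.111265 = 46.297635

E0=44.1113 B0=46.2976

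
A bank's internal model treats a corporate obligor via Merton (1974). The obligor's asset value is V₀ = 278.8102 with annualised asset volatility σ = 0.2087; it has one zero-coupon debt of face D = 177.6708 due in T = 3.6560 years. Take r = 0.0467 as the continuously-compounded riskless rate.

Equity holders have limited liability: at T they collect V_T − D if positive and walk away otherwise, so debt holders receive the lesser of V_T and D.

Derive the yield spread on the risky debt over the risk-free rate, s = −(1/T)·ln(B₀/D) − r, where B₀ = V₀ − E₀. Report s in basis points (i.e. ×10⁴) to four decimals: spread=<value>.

spread=37.9822

d₁ = [ln(V₀/D) + (r + σ²/2)T] / (σ√T)
   = [ln(278.8102/177.6708) + (0.0467 + 0.5·0.2087²)·3.6560] / (0.2087·√3.6560)
   = [0.450599 + 0.250355] / 0.399048 = 1.756564
d₂ = d₁ − σ√T = 1.756564 − 0.399048 = 1.357515
N(d₁) = 0.960504,  N(d₂) = 0.912691,  e^(−rT) = 0.843045
E₀ = V₀·N(d₁) − D·e^(−rT)·N(d₂)
   = 278.8102·0.960504 − 177.6708·0.843045·0.912691 = 131.091337
B₀ = V₀ − E₀ = 278.8102 − 131.091337 = 147.718863
spread = −(1/T)·ln(B₀/D) − r = −(1/3.6560)·ln(147.718863/177.6708) − 0.0467 = 0.00379822
in basis points: 0.00379822 × 10⁴ = 37.9822 bp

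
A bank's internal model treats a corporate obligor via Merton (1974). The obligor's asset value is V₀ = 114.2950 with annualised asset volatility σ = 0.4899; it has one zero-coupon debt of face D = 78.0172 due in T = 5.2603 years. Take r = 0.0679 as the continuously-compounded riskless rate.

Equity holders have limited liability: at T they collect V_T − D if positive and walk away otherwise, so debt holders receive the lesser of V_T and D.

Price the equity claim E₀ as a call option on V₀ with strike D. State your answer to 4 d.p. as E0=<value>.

d₁ = [ln(V₀/D) + (r + σ²/2)T] / (σ√T)
   = [ln(114.2950/78.0172) + (0.0679 + 0.5·0.4899²)·5.2603] / (0.4899·√5.2603)
   = [0.381854 + 0.988416] / 1.123602 = 1.219532
d₂ = d₁ − σ√T = 1.219532 − 1.123602 = 0.095929
N(d₁) = 0.888679,  N(d₂) = 0.538212,  e^(−rT) = 0.699650
E₀ = V₀·N(d₁) − D·e^(−rT)·N(d₂)
   = 114.2950·0.888679 − 78.0172·0.699650·0.538212 = 72.193383

E0=72.1934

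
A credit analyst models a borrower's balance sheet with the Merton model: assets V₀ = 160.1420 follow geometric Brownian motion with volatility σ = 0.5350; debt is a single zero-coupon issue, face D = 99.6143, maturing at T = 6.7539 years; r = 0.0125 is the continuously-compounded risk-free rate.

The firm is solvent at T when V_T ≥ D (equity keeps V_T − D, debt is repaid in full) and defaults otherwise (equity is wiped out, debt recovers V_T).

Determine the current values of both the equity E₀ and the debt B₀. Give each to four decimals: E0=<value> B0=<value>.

d₁ = [ln(V₀/D) + (r + σ²/2)T] / (σ√T)
   = [ln(160.1420/99.6143) + (0.0125 + 0.5·0.5350²)·6.7539] / (0.5350·√6.7539)
   = [0.474755 + 1.050991] / 1.390372 = 1.097365
d₂ = d₁ − σ√T = 1.097365 − 1.390372 = -0.293007
N(d₁) = 0.863759,  N(d₂) = 0.384758,  e^(−rT) = 0.919042
E₀ = V₀·N(d₁) − D·e^(−rT)·N(d₂)
   = 160.1420·0.863759 − 99.6143·0.919042·0.384758 = 103.099598
B₀ = V₀ − E₀ = 160.1420 − 103.099598 = 57.042402

E0=103.0996 B0=57.0424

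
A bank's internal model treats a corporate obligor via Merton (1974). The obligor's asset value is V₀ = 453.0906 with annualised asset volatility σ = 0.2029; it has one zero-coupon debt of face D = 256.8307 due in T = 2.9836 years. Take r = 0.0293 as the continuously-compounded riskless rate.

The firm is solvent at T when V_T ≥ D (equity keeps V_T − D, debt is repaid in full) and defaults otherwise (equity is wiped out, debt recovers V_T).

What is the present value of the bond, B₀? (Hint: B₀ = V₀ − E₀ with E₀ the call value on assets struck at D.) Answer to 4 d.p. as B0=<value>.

B0=233.9782

d₁ = [ln(V₀/D) + (r + σ²/2)T] / (σ√T)
   = [ln(453.0906/256.8307) + (0.0293 + 0.5·0.2029²)·2.9836] / (0.2029·√2.9836)
   = [0.567675 + 0.148835] / 0.350471 = 2.044418
d₂ = d₁ − σ√T = 2.044418 − 0.350471 = 1.693946
N(d₁) = 0.979544,  N(d₂) = 0.954862,  e^(−rT) = 0.916293
E₀ = V₀·N(d₁) − D·e^(−rT)·N(d₂)
   = 453.0906·0.979544 − 256.8307·0.916293·0.954862 = 219.112383
B₀ = V₀ − E₀ = 453.0906 − 219.112383 = 233.978217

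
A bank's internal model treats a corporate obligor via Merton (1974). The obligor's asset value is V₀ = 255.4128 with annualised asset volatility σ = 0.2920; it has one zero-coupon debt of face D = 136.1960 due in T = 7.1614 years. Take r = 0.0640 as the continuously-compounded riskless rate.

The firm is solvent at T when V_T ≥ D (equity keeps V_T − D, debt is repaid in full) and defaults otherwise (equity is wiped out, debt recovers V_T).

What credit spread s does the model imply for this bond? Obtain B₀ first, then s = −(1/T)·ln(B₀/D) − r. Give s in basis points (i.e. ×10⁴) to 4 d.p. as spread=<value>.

d₁ = [ln(V₀/D) + (r + σ²/2)T] / (σ√T)
   = [ln(255.4128/136.1960) + (0.0640 + 0.5·0.2920²)·7.1614] / (0.2920·√7.1614)
   = [0.628786 + 0.763634] / 0.781415 = 1.781922
d₂ = d₁ − σ√T = 1.781922 − 0.781415 = 1.000506
N(d₁) = 0.962619,  N(d₂) = 0.841467,  e^(−rT) = 0.632339
E₀ = V₀·N(d₁) − D·e^(−rT)·N(d₂)
   = 255.4128·0.962619 − 136.1960·0.632339·0.841467 = 173.396330
B₀ = V₀ − E₀ = 255.4128 − 173.396330 = 82.016470
spread = −(1/T)·ln(B₀/D) − r = −(1/7.1614)·ln(82.016470/136.1960) − 0.0640 = 0.00682064
in basis points: 0.00682064 × 10⁴ = 68.2064 bp

spread=68.2064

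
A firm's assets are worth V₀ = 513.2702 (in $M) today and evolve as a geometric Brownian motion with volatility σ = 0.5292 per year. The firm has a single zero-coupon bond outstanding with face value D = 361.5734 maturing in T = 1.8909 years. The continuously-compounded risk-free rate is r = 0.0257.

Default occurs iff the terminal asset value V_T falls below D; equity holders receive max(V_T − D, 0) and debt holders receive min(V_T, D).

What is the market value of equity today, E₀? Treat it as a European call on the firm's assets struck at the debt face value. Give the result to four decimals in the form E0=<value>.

E0=223.0358

d₁ = [ln(V₀/D) + (r + σ²/2)T] / (σ√T)
   = [ln(513.2702/361.5734) + (0.0257 + 0.5·0.5292²)·1.8909] / (0.5292·√1.8909)
   = [0.350337 + 0.313372] / 0.727703 = 0.912061
d₂ = d₁ − σ√T = 0.912061 − 0.727703 = 0.184358
N(d₁) = 0.819132,  N(d₂) = 0.573134,  e^(−rT) = 0.952566
E₀ = V₀·N(d₁) − D·e^(−rT)·N(d₂)
   = 513.2702·0.819132 − 361.5734·0.952566·0.573134 = 223.035773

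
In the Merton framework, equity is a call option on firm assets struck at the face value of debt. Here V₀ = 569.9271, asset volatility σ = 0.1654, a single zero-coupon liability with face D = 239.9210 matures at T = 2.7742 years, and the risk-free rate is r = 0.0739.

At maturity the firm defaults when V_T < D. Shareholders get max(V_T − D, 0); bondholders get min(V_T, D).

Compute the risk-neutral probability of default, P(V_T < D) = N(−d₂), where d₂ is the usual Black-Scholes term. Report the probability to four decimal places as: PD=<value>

d₁ = [ln(V₀/D) + (r + σ²/2)T] / (σ√T)
   = [ln(569.9271/239.9210) + (0.0739 + 0.5·0.1654²)·2.7742] / (0.1654·√2.7742)
   = [0.865199 + 0.242960] / 0.275489 = 4.022516
d₂ = d₁ − σ√T = 4.022516 − 0.275489 = 3.747027
risk-neutral PD = N(−d₂) = N(-3.747027) = 0.000089

PD=0.0001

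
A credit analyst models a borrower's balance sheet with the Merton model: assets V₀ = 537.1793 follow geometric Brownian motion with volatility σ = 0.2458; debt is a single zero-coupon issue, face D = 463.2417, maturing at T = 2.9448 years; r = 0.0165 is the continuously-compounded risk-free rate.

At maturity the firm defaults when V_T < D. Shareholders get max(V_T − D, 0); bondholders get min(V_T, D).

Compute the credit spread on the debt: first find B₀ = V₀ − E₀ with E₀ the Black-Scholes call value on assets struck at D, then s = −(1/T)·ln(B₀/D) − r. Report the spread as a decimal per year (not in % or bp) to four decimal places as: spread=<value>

spread=0.0342

d₁ = [ln(V₀/D) + (r + σ²/2)T] / (σ√T)
   = [ln(537.1793/463.2417) + (0.0165 + 0.5·0.2458²)·2.9448] / (0.2458·√2.9448)
   = [0.148083 + 0.137548] / 0.421803 = 0.677167
d₂ = d₁ − σ√T = 0.677167 − 0.421803 = 0.255364
N(d₁) = 0.750850,  N(d₂) = 0.600779,  e^(−rT) = 0.952572
E₀ = V₀·N(d₁) − D·e^(−rT)·N(d₂)
   = 537.1793·0.750850 − 463.2417·0.952572·0.600779 = 138.234594
B₀ = V₀ − E₀ = 537.1793 − 138.234594 = 398.944706
spread = −(1/T)·ln(B₀/D) − r = −(1/2.9448)·ln(398.944706/463.2417) − 0.0165 = 0.03424237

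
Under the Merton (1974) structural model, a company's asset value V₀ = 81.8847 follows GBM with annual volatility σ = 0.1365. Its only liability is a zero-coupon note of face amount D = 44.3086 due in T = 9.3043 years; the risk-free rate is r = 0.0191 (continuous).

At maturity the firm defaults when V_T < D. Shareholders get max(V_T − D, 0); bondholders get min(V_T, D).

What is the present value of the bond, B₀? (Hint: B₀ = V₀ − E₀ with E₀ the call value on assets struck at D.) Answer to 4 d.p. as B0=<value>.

B0=36.8461

d₁ = [ln(V₀/D) + (r + σ²/2)T] / (σ√T)
   = [ln(81.8847/44.3086) + (0.0191 + 0.5·0.1365²)·9.3043] / (0.1365·√9.3043)
   = [0.614133 + 0.264392] / 0.416365 = 2.109987
d₂ = d₁ − σ√T = 2.109987 − 0.416365 = 1.693622
N(d₁) = 0.982570,  N(d₂) = 0.954831,  e^(−rT) = 0.837183
E₀ = V₀·N(d₁) − D·e^(−rT)·N(d₂)
   = 81.8847·0.982570 − 44.3086·0.837183·0.954831 = 45.038550
B₀ = V₀ − E₀ = 81.8847 − 45.038550 = 36.846150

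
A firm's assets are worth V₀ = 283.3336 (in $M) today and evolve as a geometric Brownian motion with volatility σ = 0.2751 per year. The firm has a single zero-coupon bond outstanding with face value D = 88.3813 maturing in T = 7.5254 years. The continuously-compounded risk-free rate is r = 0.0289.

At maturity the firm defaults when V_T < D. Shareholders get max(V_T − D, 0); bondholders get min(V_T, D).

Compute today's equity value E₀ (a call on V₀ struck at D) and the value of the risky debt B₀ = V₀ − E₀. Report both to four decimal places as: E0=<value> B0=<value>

E0=213.5631 B0=69.7705

d₁ = [ln(V₀/D) + (r + σ²/2)T] / (σ√T)
   = [ln(283.3336/88.3813) + (0.0289 + 0.5·0.2751²)·7.5254] / (0.2751·√7.5254)
   = [1.164965 + 0.502245] / 0.754667 = 2.209199
d₂ = d₁ − σ√T = 2.209199 − 0.754667 = 1.454532
N(d₁) = 0.986420,  N(d₂) = 0.927101,  e^(−rT) = 0.804540
E₀ = V₀·N(d₁) − D·e^(−rT)·N(d₂)
   = 283.3336·0.986420 − 88.3813·0.804540·0.927101 = 213.563099
B₀ = V₀ − E₀ = 283.3336 − 213.563099 = 69.770501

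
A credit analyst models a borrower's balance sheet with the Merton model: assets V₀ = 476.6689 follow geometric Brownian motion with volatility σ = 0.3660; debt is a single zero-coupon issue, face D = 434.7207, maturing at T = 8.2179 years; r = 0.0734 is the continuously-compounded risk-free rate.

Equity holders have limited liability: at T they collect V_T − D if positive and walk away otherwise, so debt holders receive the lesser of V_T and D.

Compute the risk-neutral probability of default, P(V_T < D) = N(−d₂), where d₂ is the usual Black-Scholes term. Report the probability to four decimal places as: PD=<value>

d₁ = [ln(V₀/D) + (r + σ²/2)T] / (σ√T)
   = [ln(476.6689/434.7207) + (0.0734 + 0.5·0.3660²)·8.2179] / (0.3660·√8.2179)
   = [0.092118 + 1.153612] / 1.049208 = 1.187306
d₂ = d₁ − σ√T = 1.187306 − 1.049208 = 0.138098
risk-neutral PD = N(−d₂) = N(-0.138098) = 0.445081

PD=0.4451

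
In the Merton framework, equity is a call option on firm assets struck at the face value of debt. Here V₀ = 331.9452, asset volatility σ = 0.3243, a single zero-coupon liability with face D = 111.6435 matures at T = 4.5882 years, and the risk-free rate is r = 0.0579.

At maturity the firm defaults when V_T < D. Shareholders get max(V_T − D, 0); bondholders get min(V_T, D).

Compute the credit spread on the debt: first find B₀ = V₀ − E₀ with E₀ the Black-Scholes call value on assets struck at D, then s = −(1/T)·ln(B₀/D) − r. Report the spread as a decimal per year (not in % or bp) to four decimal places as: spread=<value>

spread=0.0028

d₁ = [ln(V₀/D) + (r + σ²/2)T] / (σ√T)
   = [ln(331.9452/111.6435) + (0.0579 + 0.5·0.3243²)·4.5882] / (0.3243·√4.5882)
   = [1.089659 + 0.506928] / 0.694653 = 2.298395
d₂ = d₁ − σ√T = 2.298395 − 0.694653 = 1.603741
N(d₁) = 0.989230,  N(d₂) = 0.945614,  e^(−rT) = 0.766702
E₀ = V₀·N(d₁) − D·e^(−rT)·N(d₂)
   = 331.9452·0.989230 − 111.6435·0.766702·0.945614 = 247.428196
B₀ = V₀ − E₀ = 331.9452 − 247.428196 = 84.517004
spread = −(1/T)·ln(B₀/D) − r = −(1/4.5882)·ln(84.517004/111.6435) − 0.0579 = 0.00276824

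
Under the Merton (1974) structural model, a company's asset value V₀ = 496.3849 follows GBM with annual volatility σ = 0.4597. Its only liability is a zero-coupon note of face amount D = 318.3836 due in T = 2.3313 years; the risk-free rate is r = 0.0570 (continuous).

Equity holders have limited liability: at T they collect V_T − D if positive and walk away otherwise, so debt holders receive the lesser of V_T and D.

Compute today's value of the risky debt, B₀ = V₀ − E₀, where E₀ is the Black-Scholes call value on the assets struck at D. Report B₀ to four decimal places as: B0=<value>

d₁ = [ln(V₀/D) + (r + σ²/2)T] / (σ√T)
   = [ln(496.3849/318.3836) + (0.0570 + 0.5·0.4597²)·2.3313] / (0.4597·√2.3313)
   = [0.444095 + 0.379214] / 0.701897 = 1.172976
d₂ = d₁ − σ√T = 1.172976 − 0.701897 = 0.471079
N(d₁) = 0.879597,  N(d₂) = 0.681208,  e^(−rT) = 0.875567
E₀ = V₀·N(d₁) − D·e^(−rT)·N(d₂)
   = 496.3849·0.879597 − 318.3836·0.875567·0.681208 = 246.721234
B₀ = V₀ − E₀ = 496.3849 − 246.721234 = 249.663666

B0=249.6637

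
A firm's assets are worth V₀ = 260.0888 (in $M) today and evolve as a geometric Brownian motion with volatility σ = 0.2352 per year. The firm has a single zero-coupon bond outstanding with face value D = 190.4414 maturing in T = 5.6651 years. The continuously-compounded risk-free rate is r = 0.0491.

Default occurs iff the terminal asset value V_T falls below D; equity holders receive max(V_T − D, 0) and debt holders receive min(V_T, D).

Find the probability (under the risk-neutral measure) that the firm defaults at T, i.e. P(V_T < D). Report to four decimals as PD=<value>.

d₁ = [ln(V₀/D) + (r + σ²/2)T] / (σ√T)
   = [ln(260.0888/190.4414) + (0.0491 + 0.5·0.2352²)·5.6651] / (0.2352·√5.6651)
   = [0.311679 + 0.434850] / 0.559811 = 1.333538
d₂ = d₁ − σ√T = 1.333538 − 0.559811 = 0.773728
risk-neutral PD = N(−d₂) = N(-0.773728) = 0.219546

PD=0.2195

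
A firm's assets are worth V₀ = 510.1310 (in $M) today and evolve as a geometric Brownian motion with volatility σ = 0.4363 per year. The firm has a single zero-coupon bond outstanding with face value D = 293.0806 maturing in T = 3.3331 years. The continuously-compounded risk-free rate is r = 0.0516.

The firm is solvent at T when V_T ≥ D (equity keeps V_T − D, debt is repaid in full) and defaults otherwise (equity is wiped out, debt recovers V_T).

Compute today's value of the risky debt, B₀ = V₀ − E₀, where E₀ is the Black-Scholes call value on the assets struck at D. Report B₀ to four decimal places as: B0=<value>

B0=220.3102

d₁ = [ln(V₀/D) + (r + σ²/2)T] / (σ√T)
   = [ln(510.1310/293.0806) + (0.0516 + 0.5·0.4363²)·3.3331] / (0.4363·√3.3331)
   = [0.554220 + 0.489229] / 0.796543 = 1.309971
d₂ = d₁ − σ√T = 1.309971 − 0.796543 = 0.513428
N(d₁) = 0.904897,  N(d₂) = 0.696174,  e^(−rT) = 0.841989
E₀ = V₀·N(d₁) − D·e^(−rT)·N(d₂)
   = 510.1310·0.904897 − 293.0806·0.841989·0.696174 = 289.820755
B₀ = V₀ − E₀ = 510.1310 − 289.820755 = 220.310245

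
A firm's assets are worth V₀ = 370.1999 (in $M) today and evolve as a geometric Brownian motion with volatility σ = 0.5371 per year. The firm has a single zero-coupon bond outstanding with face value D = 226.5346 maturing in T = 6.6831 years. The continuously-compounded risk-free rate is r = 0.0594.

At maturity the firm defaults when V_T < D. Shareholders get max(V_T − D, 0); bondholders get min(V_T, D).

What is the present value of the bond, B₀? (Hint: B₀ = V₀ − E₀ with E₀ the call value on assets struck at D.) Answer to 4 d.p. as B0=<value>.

B0=106.5716

d₁ = [ln(V₀/D) + (r + σ²/2)T] / (σ√T)
   = [ln(370.1999/226.5346) + (0.0594 + 0.5·0.5371²)·6.6831] / (0.5371·√6.6831)
   = [0.491145 + 1.360934] / 1.388494 = 1.333876
d₂ = d₁ − σ√T = 1.333876 − 1.388494 = -0.054618
N(d₁) = 0.908878,  N(d₂) = 0.478221,  e^(−rT) = 0.672350
E₀ = V₀·N(d₁) − D·e^(−rT)·N(d₂)
   = 370.1999·0.908878 − 226.5346·0.672350·0.478221 = 263.628311
B₀ = V₀ − E₀ = 370.1999 − 263.628311 = 106.571589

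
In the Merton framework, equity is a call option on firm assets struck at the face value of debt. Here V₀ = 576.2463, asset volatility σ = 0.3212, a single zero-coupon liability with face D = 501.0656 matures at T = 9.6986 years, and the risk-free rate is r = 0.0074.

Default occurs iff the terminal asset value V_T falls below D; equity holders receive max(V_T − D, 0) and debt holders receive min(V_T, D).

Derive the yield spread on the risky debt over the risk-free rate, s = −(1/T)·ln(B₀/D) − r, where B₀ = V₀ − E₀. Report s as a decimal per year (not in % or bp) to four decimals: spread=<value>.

d₁ = [ln(V₀/D) + (r + σ²/2)T] / (σ√T)
   = [ln(576.2463/501.0656) + (0.0074 + 0.5·0.3212²)·9.6986] / (0.3212·√9.6986)
   = [0.139798 + 0.572069] / 1.000300 = 0.711654
d₂ = d₁ − σ√T = 0.711654 − 1.000300 = -0.288645
N(d₁) = 0.761661,  N(d₂) = 0.386426,  e^(−rT) = 0.930745
E₀ = V₀·N(d₁) − D·e^(−rT)·N(d₂)
   = 576.2463·0.761661 − 501.0656·0.930745·0.386426 = 258.688529
B₀ = V₀ − E₀ = 576.2463 − 258.688529 = 317.557771
spread = −(1/T)·ln(B₀/D) − r = −(1/9.6986)·ln(317.557771/501.0656) − 0.0074 = 0.03962506

spread=0.0396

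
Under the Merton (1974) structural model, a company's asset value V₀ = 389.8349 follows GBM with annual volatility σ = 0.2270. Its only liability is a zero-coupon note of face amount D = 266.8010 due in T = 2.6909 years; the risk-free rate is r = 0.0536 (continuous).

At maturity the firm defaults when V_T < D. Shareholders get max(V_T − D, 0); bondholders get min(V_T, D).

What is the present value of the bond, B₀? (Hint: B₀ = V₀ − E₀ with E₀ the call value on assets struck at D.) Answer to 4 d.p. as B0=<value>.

B0=226.9698

d₁ = [ln(V₀/D) + (r + σ²/2)T] / (σ√T)
   = [ln(389.8349/266.8010) + (0.0536 + 0.5·0.2270²)·2.6909] / (0.2270·√2.6909)
   = [0.379220 + 0.213562] / 0.372370 = 1.591917
d₂ = d₁ − σ√T = 1.591917 − 0.372370 = 1.219547
N(d₁) = 0.944298,  N(d₂) = 0.888682,  e^(−rT) = 0.865687
E₀ = V₀·N(d₁) − D·e^(−rT)·N(d₂)
   = 389.8349·0.944298 − 266.8010·0.865687·0.888682 = 162.865125
B₀ = V₀ − E₀ = 389.8349 − 162.865125 = 226.969775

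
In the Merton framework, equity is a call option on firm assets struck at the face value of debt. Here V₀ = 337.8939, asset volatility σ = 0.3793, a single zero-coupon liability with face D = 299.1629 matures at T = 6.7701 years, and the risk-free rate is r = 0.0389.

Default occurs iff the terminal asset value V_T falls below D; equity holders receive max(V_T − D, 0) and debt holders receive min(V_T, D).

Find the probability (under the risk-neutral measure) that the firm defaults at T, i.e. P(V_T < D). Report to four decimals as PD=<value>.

PD=0.5411

d₁ = [ln(V₀/D) + (r + σ²/2)T] / (σ√T)
   = [ln(337.8939/299.1629) + (0.0389 + 0.5·0.3793²)·6.7701] / (0.3793·√6.7701)
   = [0.121744 + 0.750359] / 0.986916 = 0.883664
d₂ = d₁ − σ√T = 0.883664 − 0.986916 = -0.103252
risk-neutral PD = N(−d₂) = N(0.103252) = 0.541119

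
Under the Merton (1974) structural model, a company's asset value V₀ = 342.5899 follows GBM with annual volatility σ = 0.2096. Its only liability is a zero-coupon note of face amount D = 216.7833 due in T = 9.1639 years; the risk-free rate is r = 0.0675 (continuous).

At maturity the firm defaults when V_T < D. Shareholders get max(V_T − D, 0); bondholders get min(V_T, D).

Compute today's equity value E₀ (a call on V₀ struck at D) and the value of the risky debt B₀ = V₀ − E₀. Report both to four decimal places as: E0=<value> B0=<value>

d₁ = [ln(V₀/D) + (r + σ²/2)T] / (σ√T)
   = [ln(342.5899/216.7833) + (0.0675 + 0.5·0.2096²)·9.1639] / (0.2096·√9.1639)
   = [0.457636 + 0.819858] / 0.634500 = 2.013388
d₂ = d₁ − σ√T = 2.013388 − 0.634500 = 1.378888
N(d₁) = 0.977963,  N(d₂) = 0.916035,  e^(−rT) = 0.538718
E₀ = V₀·N(d₁) − D·e^(−rT)·N(d₂)
   = 342.5899·0.977963 − 216.7833·0.538718·0.916035 = 228.061045
B₀ = V₀ − E₀ = 342.5899 − 228.061045 = 114.528855

E0=228.0610 B0=114.5289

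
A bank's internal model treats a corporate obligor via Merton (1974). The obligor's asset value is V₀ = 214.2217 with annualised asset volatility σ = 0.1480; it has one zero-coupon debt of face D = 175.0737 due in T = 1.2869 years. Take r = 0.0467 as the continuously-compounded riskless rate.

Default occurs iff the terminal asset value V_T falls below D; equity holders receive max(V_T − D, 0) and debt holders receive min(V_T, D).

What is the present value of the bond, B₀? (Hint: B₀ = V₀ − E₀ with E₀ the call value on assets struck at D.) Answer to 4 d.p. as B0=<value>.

d₁ = [ln(V₀/D) + (r + σ²/2)T] / (σ√T)
   = [ln(214.2217/175.0737) + (0.0467 + 0.5·0.1480²)·1.2869] / (0.1480·√1.2869)
   = [0.201804 + 0.074192] / 0.167894 = 1.643879
d₂ = d₁ − σ√T = 1.643879 − 0.167894 = 1.475986
N(d₁) = 0.949899,  N(d₂) = 0.930026,  e^(−rT) = 0.941672
E₀ = V₀·N(d₁) − D·e^(−rT)·N(d₂)
   = 214.2217·0.949899 − 175.0737·0.941672·0.930026 = 50.163096
B₀ = V₀ − E₀ = 214.2217 − 50.163096 = 164.058604

B0=164.0586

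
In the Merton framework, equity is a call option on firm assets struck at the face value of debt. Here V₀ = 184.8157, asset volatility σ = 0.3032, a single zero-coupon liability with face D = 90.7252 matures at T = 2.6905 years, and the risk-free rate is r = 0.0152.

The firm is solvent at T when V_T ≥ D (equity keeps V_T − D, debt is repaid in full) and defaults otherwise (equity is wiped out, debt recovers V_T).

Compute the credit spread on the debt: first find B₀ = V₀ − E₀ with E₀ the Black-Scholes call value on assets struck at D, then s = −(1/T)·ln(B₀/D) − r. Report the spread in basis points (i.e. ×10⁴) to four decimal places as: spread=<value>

d₁ = [ln(V₀/D) + (r + σ²/2)T] / (σ√T)
   = [ln(184.8157/90.7252) + (0.0152 + 0.5·0.3032²)·2.6905] / (0.3032·√2.6905)
   = [0.711524 + 0.164565] / 0.497331 = 1.761580
d₂ = d₁ − σ√T = 1.761580 − 0.497331 = 1.264249
N(d₁) = 0.960930,  N(d₂) = 0.896930,  e^(−rT) = 0.959929
E₀ = V₀·N(d₁) − D·e^(−rT)·N(d₂)
   = 184.8157·0.960930 − 90.7252·0.959929·0.896930 = 99.481519
B₀ = V₀ − E₀ = 184.8157 − 99.481519 = 85.334181
spread = −(1/T)·ln(B₀/D) − r = −(1/2.6905)·ln(85.334181/90.7252) − 0.0152 = 0.00756903
in basis points: 0.00756903 × 10⁴ = 75.6903 bp

spread=75.6903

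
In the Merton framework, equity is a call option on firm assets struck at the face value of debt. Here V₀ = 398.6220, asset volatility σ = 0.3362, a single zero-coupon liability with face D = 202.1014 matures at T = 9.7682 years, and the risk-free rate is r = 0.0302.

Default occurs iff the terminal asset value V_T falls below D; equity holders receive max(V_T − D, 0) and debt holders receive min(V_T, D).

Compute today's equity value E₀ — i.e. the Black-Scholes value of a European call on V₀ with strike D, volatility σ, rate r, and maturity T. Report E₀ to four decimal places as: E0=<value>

d₁ = [ln(V₀/D) + (r + σ²/2)T] / (σ√T)
   = [ln(398.6220/202.1014) + (0.0302 + 0.5·0.3362²)·9.7682] / (0.3362·√9.7682)
   = [0.679244 + 0.847052] / 1.050764 = 1.452559
d₂ = d₁ − σ√T = 1.452559 − 1.050764 = 0.401795
N(d₁) = 0.926827,  N(d₂) = 0.656083,  e^(−rT) = 0.744532
E₀ = V₀·N(d₁) − D·e^(−rT)·N(d₂)
   = 398.6220·0.926827 − 202.1014·0.744532·0.656083 = 270.732206

E0=270.7322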